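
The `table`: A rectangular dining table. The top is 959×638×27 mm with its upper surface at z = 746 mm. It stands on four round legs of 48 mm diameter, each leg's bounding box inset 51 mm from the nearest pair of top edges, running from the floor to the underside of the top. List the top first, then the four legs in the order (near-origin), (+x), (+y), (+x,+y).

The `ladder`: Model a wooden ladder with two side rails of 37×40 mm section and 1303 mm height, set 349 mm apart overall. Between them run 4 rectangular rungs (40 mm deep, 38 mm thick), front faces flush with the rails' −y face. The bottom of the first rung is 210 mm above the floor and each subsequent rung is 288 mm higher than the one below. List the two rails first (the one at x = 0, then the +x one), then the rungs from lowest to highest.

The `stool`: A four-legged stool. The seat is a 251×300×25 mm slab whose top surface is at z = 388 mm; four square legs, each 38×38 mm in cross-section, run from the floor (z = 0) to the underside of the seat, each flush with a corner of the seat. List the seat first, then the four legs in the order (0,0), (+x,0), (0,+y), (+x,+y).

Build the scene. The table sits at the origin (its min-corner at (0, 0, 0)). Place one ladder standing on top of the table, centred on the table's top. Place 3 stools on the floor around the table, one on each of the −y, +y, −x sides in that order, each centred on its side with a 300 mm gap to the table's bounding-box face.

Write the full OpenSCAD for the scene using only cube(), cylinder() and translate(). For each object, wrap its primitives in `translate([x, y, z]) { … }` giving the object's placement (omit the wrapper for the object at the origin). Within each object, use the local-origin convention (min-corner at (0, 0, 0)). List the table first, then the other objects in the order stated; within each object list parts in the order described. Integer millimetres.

translate([0, 0, 719]) cube([959, 638, 27]);
translate([75, 75, 0]) cylinder(h = 719, r = 24);
translate([884, 75, 0]) cylinder(h = 719, r = 24);
translate([75, 563, 0]) cylinder(h = 719, r = 24);
translate([884, 563, 0]) cylinder(h = 719, r = 24);
translate([305, 299, 746]) {
  cube([37, 40, 1303]);
  translate([312, 0, 0]) cube([37, 40, 1303]);
  translate([37, 0, 210]) cube([275, 40, 38]);
  translate([37, 0, 498]) cube([275, 40, 38]);
  translate([37, 0, 786]) cube([275, 40, 38]);
  translate([37, 0, 1074]) cube([275, 40, 38]);
}
translate([354, -600, 0]) {
  translate([0, 0, 363]) cube([251, 300, 25]);
  cube([38, 38, 363]);
  translate([213, 0, 0]) cube([38, 38, 363]);
  translate([0, 262, 0]) cube([38, 38, 363]);
  translate([213, 262, 0]) cube([38, 38, 363]);
}
translate([354, 938, 0]) {
  translate([0, 0, 363]) cube([251, 300, 25]);
  cube([38, 38, 363]);
  translate([213, 0, 0]) cube([38, 38, 363]);
  translate([0, 262, 0]) cube([38, 38, 363]);
  translate([213, 262, 0]) cube([38, 38, 363]);
}
translate([-551, 169, 0]) {
  translate([0, 0, 363]) cube([251, 300, 25]);
  cube([38, 38, 363]);
  translate([213, 0, 0]) cube([38, 38, 363]);
  translate([0, 262, 0]) cube([38, 38, 363]);
  translate([213, 262, 0]) cube([38, 38, 363]);
}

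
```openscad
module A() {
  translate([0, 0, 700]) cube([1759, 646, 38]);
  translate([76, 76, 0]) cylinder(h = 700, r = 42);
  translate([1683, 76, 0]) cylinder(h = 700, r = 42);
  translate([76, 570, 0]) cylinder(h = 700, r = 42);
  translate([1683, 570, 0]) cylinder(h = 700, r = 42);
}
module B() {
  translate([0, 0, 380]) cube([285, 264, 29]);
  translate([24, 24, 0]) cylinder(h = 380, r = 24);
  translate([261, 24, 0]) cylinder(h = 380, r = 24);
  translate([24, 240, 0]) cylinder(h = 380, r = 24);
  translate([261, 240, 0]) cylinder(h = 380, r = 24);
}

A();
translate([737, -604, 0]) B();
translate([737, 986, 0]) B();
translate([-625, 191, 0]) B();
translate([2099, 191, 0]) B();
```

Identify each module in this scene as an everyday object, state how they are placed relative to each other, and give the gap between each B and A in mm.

A is a table. B is a stool. Four stools sit around the table at the −y, +y, −x, +x sides. The gap between each stool and the table is 340 mm.

Each stool's nearest face is 340 mm from the table's bounding box.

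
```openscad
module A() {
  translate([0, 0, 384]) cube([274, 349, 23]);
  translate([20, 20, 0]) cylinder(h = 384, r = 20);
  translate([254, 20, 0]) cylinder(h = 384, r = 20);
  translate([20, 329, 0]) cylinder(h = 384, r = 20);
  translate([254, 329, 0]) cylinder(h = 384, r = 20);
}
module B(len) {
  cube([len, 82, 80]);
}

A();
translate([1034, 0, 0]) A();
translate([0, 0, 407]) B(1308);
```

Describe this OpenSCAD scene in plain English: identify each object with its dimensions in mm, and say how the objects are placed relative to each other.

A is a simple wooden stool: a rectangular seat 274 mm (x) by 349 mm (y), 23 mm thick, top face at z = 407 mm, on four round legs, each 40 mm in diameter. The legs rest on z = 0, each leg's axis is inset half a diameter from the nearest pair of seat edges (so the leg's bounding box is flush with the corner).

B is a rectangular beam 1308 mm long (x), 82 mm deep (y), 80 mm thick (z).

The beam spans the tops of two stools placed 760 mm apart, resting at z = 407 mm.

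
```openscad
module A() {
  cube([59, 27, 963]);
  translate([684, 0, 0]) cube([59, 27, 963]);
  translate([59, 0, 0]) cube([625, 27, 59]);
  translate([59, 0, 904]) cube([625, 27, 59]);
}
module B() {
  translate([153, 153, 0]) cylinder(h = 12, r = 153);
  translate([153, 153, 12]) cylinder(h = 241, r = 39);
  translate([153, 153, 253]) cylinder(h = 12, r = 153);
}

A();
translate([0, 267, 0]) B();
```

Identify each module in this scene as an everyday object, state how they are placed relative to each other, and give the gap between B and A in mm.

A is a picture frame. B is a spool. The spool is on the floor beside the picture frame on its +y side. The gap between the spool and the picture frame is 240 mm.

The spool's nearest face is 240 mm from the picture frame's +y face.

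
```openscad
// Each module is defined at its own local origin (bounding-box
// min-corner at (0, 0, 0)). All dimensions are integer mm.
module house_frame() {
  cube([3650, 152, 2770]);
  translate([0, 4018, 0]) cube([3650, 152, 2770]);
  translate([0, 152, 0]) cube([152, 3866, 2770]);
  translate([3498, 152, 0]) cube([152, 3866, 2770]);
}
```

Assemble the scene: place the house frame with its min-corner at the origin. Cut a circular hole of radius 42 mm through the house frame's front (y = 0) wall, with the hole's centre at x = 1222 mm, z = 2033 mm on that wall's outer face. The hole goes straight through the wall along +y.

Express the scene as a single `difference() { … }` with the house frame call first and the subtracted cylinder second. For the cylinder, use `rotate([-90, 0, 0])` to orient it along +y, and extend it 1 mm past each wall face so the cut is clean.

difference() {
  house_frame();
  translate([1222, -1, 2033]) rotate([-90, 0, 0]) cylinder(h = 154, r = 42);
}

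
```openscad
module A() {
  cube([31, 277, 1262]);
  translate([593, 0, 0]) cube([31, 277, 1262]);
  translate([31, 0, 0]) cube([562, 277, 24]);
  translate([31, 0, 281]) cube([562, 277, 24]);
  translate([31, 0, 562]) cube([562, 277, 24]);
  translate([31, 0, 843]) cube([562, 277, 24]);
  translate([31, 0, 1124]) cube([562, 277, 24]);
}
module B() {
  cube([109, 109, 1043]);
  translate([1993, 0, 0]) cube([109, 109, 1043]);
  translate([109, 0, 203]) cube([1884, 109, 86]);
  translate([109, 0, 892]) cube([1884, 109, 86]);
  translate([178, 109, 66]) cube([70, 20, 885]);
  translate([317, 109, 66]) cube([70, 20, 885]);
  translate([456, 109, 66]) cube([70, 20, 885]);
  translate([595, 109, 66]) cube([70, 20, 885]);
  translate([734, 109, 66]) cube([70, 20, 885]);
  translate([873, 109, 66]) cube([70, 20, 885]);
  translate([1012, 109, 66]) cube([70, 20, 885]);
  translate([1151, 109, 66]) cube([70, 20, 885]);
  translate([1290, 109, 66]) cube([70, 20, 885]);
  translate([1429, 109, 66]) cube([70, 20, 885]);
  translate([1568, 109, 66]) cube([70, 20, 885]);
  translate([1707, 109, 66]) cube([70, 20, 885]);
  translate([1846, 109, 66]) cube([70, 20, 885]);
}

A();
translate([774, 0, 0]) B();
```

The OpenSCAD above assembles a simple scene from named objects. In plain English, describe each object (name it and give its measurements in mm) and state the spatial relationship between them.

A is a bookshelf 624 mm wide overall, 277 mm deep and 1262 mm tall. The two sides are 31 mm thick vertical panels. 5 horizontal shelves of 24 mm thickness span between the inner faces of the sides; the lowest shelf sits on the floor and shelves are stacked with a clear vertical gap of 257 mm between each pair.

B is a fence section. Two 109×109 mm posts, 1043 mm tall, stand on the floor with a clear span of 1884 mm between their inner faces. Two horizontal rails of 109×86 mm section span the gap between the posts with their undersides at z = 203 mm and z = 892 mm, flush with the posts' −y face. 13 pickets, each 70 mm wide, 20 mm thick and 885 mm tall, are fixed to the +y face of the rails with their bottoms at z = 66 mm, evenly spaced across the span with equal gaps (rounded down to the nearest mm) at the −x end and between each pair — any rounding remainder accumulates at the +x end.

The fence section is on the floor beside the bookshelf on its +x side.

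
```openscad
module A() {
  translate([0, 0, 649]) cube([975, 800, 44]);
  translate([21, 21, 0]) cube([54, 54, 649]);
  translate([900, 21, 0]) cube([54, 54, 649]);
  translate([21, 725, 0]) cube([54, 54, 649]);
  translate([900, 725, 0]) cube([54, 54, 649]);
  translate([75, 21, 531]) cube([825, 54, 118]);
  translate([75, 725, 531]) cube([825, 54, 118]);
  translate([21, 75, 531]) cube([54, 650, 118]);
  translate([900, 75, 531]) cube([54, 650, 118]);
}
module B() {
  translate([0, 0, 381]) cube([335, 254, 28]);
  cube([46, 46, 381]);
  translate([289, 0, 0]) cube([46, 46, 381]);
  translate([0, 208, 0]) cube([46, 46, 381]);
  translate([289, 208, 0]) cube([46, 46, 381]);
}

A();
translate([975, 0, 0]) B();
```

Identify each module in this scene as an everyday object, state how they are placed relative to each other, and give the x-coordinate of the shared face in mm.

The table's +x face and the stool's −x face are both at x = 975 mm.

A is a table. B is a stool. The stool is against the table's +x side, with their −y faces flush. The x-coordinate of the shared face is 975 mm.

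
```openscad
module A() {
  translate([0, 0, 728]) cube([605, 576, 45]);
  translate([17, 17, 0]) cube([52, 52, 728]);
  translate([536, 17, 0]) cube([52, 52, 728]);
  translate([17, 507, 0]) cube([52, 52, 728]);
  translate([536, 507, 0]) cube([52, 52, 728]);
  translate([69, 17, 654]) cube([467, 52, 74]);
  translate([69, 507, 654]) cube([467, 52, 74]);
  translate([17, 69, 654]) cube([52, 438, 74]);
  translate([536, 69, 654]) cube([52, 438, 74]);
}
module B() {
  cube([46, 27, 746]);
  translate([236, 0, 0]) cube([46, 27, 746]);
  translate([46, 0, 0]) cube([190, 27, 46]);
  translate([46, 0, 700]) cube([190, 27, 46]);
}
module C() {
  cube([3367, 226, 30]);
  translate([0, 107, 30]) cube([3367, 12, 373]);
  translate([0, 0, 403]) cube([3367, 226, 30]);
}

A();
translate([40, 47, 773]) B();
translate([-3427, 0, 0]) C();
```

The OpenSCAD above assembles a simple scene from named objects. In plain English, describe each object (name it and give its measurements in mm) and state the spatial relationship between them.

A is a table with a 605×576 mm rectangular top, 45 mm thick, top surface at z = 773 mm, supported by four 52×52 mm square legs, each inset 17 mm from the nearest pair of top edges, running from the floor. Four apron rails, 52 mm thick and 74 mm tall, run between adjacent legs with their top edges flush with the underside of the top and their outer faces flush with the legs' outer faces.

B is a picture frame with a 190×654 mm rectangular opening (x by z) and a uniform 46 mm border on every side. Frame depth is 27 mm along y. It is built from two vertical stiles running the full outside height and two horizontal rails spanning the gap between the stiles.

C is an I-beam lying along x, 3367 mm long. Overall section height 433 mm. Two flanges 226 mm wide (y) and 30 mm thick, one on the floor and one at the top; a web 12 mm thick runs between them, centred on the flange width.

The picture frame is on top of the table. The I-beam is on the floor beside the table on its −x side.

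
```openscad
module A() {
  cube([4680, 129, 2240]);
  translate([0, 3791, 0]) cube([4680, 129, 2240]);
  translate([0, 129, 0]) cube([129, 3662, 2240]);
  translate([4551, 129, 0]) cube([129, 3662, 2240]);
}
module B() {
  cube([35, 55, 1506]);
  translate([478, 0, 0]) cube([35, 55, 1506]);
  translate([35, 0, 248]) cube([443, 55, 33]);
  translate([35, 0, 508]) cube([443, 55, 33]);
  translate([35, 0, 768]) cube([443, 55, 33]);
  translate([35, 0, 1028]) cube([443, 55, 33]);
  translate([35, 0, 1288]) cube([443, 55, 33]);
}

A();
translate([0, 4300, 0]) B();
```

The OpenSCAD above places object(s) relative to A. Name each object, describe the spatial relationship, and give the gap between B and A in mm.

The ladder's nearest face is 380 mm from the house frame's +y face.

A is a house frame. B is a ladder. The ladder is on the floor beside the house frame on its +y side. The gap between the ladder and the house frame is 380 mm.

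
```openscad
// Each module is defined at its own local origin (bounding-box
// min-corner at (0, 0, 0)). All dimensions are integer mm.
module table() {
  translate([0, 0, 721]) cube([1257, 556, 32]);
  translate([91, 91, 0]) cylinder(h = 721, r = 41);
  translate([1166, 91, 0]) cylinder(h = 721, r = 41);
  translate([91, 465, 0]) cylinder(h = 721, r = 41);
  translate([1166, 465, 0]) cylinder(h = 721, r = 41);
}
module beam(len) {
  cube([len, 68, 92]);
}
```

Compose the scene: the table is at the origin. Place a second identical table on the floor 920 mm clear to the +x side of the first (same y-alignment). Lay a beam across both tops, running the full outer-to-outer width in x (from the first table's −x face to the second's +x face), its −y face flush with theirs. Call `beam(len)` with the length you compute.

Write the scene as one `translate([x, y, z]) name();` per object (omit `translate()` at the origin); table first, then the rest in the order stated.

table();
translate([2177, 0, 0]) table();
translate([0, 0, 753]) beam(3434);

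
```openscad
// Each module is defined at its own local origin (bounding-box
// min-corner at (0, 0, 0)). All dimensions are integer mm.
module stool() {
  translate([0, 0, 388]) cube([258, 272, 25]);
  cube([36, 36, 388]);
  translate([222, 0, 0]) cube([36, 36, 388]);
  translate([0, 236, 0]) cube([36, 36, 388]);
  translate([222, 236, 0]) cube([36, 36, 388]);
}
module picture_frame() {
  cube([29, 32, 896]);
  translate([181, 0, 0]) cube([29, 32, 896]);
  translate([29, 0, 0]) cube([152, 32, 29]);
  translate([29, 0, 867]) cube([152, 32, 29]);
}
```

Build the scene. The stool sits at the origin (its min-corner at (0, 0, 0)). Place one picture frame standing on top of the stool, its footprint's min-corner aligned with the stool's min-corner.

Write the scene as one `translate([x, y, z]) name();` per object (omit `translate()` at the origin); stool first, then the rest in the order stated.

stool();
translate([0, 0, 413]) picture_frame();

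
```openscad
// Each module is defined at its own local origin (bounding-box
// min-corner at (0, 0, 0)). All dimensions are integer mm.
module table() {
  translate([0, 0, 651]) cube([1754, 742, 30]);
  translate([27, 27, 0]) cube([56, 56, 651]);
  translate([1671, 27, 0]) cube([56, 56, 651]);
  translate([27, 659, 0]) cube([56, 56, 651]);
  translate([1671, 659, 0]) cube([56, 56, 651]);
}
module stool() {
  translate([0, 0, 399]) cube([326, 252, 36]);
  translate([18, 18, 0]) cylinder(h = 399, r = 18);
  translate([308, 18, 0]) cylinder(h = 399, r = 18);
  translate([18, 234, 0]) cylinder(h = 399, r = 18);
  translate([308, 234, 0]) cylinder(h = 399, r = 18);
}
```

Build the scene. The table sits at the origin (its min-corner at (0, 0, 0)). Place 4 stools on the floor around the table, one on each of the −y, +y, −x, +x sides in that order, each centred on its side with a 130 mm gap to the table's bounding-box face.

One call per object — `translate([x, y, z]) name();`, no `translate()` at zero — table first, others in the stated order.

table();
translate([714, -382, 0]) stool();
translate([714, 872, 0]) stool();
translate([-456, 245, 0]) stool();
translate([1884, 245, 0]) stool();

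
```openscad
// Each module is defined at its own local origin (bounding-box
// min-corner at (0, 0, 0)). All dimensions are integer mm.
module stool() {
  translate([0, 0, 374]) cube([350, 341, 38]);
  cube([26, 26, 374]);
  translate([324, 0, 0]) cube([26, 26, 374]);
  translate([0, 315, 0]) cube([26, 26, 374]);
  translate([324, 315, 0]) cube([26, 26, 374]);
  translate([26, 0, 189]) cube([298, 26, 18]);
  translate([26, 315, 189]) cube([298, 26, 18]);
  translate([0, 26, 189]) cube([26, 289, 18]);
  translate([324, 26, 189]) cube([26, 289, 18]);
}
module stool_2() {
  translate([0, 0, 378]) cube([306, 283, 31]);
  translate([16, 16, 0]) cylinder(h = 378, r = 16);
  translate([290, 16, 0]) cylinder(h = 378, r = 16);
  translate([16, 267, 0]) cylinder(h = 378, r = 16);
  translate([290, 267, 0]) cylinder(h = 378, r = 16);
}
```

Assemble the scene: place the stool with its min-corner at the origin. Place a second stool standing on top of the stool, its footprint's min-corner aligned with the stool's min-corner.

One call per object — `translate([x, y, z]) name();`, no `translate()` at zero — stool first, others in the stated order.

stool();
translate([0, 0, 412]) stool_2();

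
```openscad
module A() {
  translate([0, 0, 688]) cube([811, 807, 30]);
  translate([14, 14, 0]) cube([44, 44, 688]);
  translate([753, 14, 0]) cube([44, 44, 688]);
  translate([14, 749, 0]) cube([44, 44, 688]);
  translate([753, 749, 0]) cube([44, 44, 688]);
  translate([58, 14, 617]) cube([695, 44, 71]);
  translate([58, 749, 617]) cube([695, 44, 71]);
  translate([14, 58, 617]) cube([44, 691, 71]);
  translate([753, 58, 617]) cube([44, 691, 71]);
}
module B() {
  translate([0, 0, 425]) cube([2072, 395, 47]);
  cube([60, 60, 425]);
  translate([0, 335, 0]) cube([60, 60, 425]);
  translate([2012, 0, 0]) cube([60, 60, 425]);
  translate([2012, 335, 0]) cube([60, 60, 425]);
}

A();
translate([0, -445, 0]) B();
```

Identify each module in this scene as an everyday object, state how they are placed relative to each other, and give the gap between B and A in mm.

The bench's nearest face is 50 mm from the table's −y face.

A is a table. B is a bench. The bench is on the floor beside the table on its −y side. The gap between the bench and the table is 50 mm.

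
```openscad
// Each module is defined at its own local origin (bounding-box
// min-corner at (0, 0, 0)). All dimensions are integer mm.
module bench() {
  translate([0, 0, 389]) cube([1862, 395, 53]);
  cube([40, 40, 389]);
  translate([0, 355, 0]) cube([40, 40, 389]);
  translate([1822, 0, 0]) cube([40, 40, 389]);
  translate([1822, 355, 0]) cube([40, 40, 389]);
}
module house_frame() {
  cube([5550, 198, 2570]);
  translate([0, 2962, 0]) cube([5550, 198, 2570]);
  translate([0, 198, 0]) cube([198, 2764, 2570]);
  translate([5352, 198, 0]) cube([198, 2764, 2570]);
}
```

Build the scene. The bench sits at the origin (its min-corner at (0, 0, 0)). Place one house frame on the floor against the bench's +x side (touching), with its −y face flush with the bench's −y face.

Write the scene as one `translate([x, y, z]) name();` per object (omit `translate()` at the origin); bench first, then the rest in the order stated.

bench();
translate([1862, 0, 0]) house_frame();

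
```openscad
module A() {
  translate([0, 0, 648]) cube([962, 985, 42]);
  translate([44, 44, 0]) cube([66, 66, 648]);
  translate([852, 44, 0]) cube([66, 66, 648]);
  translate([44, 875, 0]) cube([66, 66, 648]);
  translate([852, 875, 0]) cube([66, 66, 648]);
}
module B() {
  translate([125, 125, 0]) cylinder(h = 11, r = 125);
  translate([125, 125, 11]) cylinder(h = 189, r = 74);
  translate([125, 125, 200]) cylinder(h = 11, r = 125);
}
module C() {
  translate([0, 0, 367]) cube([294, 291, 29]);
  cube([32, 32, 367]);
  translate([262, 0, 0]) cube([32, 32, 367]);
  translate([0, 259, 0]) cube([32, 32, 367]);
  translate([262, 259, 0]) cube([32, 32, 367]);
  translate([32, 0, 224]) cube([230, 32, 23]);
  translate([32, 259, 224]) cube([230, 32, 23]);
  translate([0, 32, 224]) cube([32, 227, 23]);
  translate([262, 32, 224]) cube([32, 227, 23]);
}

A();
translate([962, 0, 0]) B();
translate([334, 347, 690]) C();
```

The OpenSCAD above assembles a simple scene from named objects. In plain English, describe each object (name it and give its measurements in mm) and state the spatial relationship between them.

A is a rectangular dining table. The top is 962×985×42 mm with its upper surface at z = 690 mm. It stands on four 66×66 mm square legs, each inset 44 mm from the nearest pair of top edges, running from the floor to the underside of the top.

B is a spool: two coaxial disc flanges of radius 125 mm and thickness 11 mm, joined by a core cylinder of radius 74 mm and height 189 mm. The lower flange rests on z = 0 and the three cylinders share a vertical axis.

C is a four-legged stool. The seat is a 294×291×29 mm slab whose top surface is at z = 396 mm; four square legs, each 32×32 mm in cross-section, run from the floor (z = 0) to the underside of the seat, each flush with a corner of the seat. Four stretchers, 32 mm wide and 23 mm tall, connect adjacent legs with their undersides at z = 224 mm, each running between the inner faces of the legs it joins and aligned with the legs' outer faces on the other axis.

The spool is against the table's +x side, with their −y faces flush. The stool is on top of the table, centred.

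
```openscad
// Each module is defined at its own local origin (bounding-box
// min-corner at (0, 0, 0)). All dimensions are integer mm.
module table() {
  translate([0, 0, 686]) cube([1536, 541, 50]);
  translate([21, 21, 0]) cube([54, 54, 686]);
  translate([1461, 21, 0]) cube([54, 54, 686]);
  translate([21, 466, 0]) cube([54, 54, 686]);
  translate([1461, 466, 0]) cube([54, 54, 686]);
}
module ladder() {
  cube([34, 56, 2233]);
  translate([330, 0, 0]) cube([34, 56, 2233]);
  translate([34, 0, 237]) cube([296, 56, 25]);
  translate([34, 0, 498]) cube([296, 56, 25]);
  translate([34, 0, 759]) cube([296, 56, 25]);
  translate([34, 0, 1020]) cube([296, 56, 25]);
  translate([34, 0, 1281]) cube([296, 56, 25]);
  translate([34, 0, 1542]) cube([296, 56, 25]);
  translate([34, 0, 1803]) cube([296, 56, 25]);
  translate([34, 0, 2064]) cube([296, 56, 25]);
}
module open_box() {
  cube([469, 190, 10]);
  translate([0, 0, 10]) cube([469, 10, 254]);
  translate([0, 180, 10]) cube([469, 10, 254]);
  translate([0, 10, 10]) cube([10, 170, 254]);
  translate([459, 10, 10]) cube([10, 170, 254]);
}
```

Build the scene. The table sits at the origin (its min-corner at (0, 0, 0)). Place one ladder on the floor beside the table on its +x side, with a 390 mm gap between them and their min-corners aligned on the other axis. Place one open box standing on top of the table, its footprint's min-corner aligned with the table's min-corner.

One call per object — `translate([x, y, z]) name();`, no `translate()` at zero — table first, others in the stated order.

table();
translate([1926, 0, 0]) ladder();
translate([0, 0, 736]) open_box();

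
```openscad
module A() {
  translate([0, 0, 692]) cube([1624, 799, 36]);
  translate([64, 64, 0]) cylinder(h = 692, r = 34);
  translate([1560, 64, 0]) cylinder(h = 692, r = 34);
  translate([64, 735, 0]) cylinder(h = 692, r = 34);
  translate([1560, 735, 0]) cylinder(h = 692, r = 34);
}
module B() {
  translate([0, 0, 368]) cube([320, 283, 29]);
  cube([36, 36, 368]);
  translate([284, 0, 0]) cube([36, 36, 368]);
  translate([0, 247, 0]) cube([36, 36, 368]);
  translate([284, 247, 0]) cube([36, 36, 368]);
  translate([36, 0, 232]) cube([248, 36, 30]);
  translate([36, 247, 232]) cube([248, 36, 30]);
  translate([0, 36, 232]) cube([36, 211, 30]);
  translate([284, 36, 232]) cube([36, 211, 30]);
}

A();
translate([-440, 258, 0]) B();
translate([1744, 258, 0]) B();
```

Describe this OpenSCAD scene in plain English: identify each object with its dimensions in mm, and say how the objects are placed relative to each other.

A is a table with a 1624×799 mm rectangular top, 36 mm thick, top surface at z = 728 mm, supported by four round legs of 68 mm diameter, each leg's bounding box inset 30 mm from the nearest pair of top edges, running from the floor.

B is a four-legged stool. The seat is 320×283 mm, 29 mm thick, top at z = 397 mm. It stands on four square legs, each 36×36 mm in cross-section, from z = 0 to the seat underside, each flush with a corner of the seat. Four stretchers, 36 mm wide and 30 mm tall, connect adjacent legs with their undersides at z = 232 mm, each running between the inner faces of the legs it joins and aligned with the legs' outer faces on the other axis.

Two stools sit around the table at the −x, +x sides.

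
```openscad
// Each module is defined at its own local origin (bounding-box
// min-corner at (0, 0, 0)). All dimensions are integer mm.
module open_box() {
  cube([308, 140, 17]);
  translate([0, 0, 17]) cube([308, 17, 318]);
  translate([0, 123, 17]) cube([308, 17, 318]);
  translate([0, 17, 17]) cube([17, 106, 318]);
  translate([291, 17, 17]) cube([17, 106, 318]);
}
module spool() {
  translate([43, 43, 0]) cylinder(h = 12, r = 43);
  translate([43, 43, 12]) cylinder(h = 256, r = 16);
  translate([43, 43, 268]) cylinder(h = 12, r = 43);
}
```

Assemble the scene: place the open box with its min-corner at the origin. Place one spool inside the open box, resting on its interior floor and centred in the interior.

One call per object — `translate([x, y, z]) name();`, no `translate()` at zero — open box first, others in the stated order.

open_box();
translate([111, 27, 17]) spool();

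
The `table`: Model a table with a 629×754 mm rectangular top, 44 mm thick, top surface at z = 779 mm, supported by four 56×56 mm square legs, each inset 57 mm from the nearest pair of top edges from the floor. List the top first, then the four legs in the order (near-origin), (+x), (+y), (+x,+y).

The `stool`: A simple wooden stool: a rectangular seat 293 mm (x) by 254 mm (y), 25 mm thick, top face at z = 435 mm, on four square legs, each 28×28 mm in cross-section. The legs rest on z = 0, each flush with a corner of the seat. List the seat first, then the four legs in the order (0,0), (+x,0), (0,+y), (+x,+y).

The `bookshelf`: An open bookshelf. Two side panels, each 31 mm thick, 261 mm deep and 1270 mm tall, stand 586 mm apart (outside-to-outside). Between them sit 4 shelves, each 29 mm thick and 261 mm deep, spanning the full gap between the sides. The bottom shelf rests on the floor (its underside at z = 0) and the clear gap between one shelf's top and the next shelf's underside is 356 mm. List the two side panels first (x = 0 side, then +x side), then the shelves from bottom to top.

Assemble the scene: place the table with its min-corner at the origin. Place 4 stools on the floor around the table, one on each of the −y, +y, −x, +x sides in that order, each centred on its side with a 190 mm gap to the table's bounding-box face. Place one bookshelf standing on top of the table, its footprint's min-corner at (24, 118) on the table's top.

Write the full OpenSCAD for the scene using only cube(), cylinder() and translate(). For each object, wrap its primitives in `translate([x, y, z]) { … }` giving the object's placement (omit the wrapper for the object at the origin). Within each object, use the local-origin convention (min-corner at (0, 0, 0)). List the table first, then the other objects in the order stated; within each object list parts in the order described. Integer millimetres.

translate([0, 0, 735]) cube([629, 754, 44]);
translate([57, 57, 0]) cube([56, 56, 735]);
translate([516, 57, 0]) cube([56, 56, 735]);
translate([57, 641, 0]) cube([56, 56, 735]);
translate([516, 641, 0]) cube([56, 56, 735]);
translate([168, -444, 0]) {
  translate([0, 0, 410]) cube([293, 254, 25]);
  cube([28, 28, 410]);
  translate([265, 0, 0]) cube([28, 28, 410]);
  translate([0, 226, 0]) cube([28, 28, 410]);
  translate([265, 226, 0]) cube([28, 28, 410]);
}
translate([168, 944, 0]) {
  translate([0, 0, 410]) cube([293, 254, 25]);
  cube([28, 28, 410]);
  translate([265, 0, 0]) cube([28, 28, 410]);
  translate([0, 226, 0]) cube([28, 28, 410]);
  translate([265, 226, 0]) cube([28, 28, 410]);
}
translate([-483, 250, 0]) {
  translate([0, 0, 410]) cube([293, 254, 25]);
  cube([28, 28, 410]);
  translate([265, 0, 0]) cube([28, 28, 410]);
  translate([0, 226, 0]) cube([28, 28, 410]);
  translate([265, 226, 0]) cube([28, 28, 410]);
}
translate([819, 250, 0]) {
  translate([0, 0, 410]) cube([293, 254, 25]);
  cube([28, 28, 410]);
  translate([265, 0, 0]) cube([28, 28, 410]);
  translate([0, 226, 0]) cube([28, 28, 410]);
  translate([265, 226, 0]) cube([28, 28, 410]);
}
translate([24, 118, 779]) {
  cube([31, 261, 1270]);
  translate([555, 0, 0]) cube([31, 261, 1270]);
  translate([31, 0, 0]) cube([524, 261, 29]);
  translate([31, 0, 385]) cube([524, 261, 29]);
  translate([31, 0, 770]) cube([524, 261, 29]);
  translate([31, 0, 1155]) cube([524, 261, 29]);
}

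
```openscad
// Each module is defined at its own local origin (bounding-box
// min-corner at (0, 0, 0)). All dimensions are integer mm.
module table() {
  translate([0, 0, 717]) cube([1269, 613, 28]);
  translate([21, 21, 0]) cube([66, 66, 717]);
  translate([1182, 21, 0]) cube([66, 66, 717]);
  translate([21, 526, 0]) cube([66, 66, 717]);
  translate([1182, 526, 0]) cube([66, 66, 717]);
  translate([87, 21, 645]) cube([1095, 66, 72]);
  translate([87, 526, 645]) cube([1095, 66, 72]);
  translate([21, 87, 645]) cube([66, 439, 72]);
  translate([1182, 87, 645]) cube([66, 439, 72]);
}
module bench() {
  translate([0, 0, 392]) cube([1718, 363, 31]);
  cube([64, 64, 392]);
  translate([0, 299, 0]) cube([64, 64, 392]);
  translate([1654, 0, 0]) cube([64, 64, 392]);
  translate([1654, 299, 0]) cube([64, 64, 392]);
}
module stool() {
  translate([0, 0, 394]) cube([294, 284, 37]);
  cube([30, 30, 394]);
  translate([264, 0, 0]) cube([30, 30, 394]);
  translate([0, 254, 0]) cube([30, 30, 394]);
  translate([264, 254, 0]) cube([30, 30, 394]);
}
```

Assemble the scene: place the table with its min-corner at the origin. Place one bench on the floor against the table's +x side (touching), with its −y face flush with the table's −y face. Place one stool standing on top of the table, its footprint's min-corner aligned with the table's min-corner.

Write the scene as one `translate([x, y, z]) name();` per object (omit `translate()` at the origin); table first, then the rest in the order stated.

table();
translate([1269, 0, 0]) bench();
translate([0, 0, 745]) stool();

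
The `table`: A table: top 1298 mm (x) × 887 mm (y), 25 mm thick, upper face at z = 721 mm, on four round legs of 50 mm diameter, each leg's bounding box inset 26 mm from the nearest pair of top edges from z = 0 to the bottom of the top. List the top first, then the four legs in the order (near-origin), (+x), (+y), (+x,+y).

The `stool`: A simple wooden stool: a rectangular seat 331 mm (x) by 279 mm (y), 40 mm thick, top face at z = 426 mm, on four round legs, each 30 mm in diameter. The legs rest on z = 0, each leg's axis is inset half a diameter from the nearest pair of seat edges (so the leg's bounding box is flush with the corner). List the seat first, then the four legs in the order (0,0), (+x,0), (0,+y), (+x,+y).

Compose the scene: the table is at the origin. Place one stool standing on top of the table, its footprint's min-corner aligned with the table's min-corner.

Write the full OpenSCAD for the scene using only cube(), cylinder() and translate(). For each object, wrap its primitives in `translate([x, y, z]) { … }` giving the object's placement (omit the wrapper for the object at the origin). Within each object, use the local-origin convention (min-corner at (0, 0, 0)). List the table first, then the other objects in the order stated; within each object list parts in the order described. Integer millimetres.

translate([0, 0, 696]) cube([1298, 887, 25]);
translate([51, 51, 0]) cylinder(h = 696, r = 25);
translate([1247, 51, 0]) cylinder(h = 696, r = 25);
translate([51, 836, 0]) cylinder(h = 696, r = 25);
translate([1247, 836, 0]) cylinder(h = 696, r = 25);
translate([0, 0, 721]) {
  translate([0, 0, 386]) cube([331, 279, 40]);
  translate([15, 15, 0]) cylinder(h = 386, r = 15);
  translate([316, 15, 0]) cylinder(h = 386, r = 15);
  translate([15, 264, 0]) cylinder(h = 386, r = 15);
  translate([316, 264, 0]) cylinder(h = 386, r = 15);
}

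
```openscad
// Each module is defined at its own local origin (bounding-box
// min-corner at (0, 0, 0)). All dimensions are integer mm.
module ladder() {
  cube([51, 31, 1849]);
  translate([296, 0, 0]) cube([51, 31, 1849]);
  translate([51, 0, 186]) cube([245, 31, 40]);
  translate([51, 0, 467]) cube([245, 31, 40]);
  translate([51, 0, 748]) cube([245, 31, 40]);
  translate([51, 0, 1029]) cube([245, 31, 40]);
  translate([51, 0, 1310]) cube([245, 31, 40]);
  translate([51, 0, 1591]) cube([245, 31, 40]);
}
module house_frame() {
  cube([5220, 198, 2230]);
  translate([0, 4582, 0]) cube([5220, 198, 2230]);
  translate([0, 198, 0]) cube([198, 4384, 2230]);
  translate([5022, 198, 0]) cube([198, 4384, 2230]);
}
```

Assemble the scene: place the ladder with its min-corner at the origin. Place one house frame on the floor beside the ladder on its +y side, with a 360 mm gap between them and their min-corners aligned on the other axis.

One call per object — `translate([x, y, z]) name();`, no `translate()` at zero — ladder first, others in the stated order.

ladder();
translate([0, 391, 0]) house_frame();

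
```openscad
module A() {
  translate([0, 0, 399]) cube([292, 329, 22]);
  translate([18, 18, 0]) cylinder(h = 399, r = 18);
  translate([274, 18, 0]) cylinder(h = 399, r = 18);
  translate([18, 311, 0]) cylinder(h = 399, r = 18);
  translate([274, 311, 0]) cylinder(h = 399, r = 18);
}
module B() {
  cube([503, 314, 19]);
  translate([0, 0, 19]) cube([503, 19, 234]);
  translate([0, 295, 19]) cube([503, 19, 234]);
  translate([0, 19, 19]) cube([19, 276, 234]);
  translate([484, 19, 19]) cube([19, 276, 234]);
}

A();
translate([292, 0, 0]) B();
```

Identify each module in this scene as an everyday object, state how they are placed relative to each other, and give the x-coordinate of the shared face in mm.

The stool's +x face and the open box's −x face are both at x = 292 mm.

A is a stool. B is an open box. The open box is against the stool's +x side, with their −y faces flush. The x-coordinate of the shared face is 292 mm.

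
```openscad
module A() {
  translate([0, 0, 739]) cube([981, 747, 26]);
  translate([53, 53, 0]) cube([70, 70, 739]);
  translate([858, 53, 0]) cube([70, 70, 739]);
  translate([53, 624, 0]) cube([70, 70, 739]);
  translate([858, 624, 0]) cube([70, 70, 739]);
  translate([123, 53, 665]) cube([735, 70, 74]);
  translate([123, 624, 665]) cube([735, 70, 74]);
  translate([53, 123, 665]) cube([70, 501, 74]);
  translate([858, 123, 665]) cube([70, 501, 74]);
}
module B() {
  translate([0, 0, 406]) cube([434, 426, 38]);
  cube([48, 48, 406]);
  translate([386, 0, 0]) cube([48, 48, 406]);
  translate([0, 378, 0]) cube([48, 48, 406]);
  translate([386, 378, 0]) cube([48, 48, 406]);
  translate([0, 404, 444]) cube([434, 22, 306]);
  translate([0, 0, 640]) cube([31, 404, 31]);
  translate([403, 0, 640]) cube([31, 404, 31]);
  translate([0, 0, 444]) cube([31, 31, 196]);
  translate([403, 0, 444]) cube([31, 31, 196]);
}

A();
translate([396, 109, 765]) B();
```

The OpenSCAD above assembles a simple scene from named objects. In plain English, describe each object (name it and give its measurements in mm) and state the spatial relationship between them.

A is a table: top 981 mm (x) × 747 mm (y), 26 mm thick, upper face at z = 765 mm, on four 70×70 mm square legs, each inset 53 mm from the nearest pair of top edges, running from z = 0 to the bottom of the top. Four apron rails, 70 mm thick and 74 mm tall, run between adjacent legs with their top edges flush with the underside of the top and their outer faces flush with the legs' outer faces.

B is a chair. The seat is a 434×426×38 mm slab with its top at z = 444 mm, on four 48×48 mm corner legs (flush with the seat edges, standing on z = 0). A flat backrest 22 mm thick, 306 mm tall, spans the full seat width and rises from the seat top along its +y edge, rear face flush with the rear of the seat. Two armrests of 31×31 mm section run along each side from the seat's front edge to the front of the backrest, top faces 227 mm above the seat top and outer faces flush with the seat's x-edges; a 31×31 mm post under the front of each armrest stands on the seat at the front corner.

The chair is on top of the table.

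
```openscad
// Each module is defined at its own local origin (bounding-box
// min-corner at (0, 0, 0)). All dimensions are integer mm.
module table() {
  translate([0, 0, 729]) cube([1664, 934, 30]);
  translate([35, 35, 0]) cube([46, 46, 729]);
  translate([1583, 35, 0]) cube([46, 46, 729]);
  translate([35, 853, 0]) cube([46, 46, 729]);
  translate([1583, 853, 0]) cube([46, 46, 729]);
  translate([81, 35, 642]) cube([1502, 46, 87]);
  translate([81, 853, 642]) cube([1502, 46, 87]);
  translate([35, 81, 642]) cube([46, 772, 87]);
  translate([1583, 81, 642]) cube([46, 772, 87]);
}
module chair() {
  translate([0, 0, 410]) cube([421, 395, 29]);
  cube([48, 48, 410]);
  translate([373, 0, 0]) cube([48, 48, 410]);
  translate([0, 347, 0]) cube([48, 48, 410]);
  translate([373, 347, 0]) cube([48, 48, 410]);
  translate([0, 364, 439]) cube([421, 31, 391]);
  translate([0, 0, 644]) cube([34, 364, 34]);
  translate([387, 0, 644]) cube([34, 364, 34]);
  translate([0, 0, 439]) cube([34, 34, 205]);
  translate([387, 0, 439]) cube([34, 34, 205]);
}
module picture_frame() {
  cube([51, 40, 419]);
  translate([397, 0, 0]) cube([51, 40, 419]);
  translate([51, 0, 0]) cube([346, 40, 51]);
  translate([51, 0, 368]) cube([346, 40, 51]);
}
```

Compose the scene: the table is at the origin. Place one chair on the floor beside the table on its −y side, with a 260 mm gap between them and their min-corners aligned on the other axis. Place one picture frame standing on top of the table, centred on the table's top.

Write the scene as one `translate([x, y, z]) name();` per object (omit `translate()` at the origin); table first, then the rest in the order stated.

table();
translate([0, -655, 0]) chair();
translate([608, 447, 759]) picture_frame();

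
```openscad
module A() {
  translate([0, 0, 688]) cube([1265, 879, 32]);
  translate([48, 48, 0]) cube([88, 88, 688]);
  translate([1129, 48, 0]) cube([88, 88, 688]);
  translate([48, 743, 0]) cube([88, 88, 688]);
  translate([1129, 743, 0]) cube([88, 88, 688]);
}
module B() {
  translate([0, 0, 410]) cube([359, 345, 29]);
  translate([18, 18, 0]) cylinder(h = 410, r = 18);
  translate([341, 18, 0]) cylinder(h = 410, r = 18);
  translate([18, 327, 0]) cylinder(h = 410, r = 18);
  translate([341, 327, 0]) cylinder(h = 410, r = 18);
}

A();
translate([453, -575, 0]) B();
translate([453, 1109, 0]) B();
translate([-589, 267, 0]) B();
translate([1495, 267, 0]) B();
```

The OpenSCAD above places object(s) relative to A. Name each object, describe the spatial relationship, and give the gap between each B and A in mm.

A is a table. B is a stool. Four stools sit around the table at the −y, +y, −x, +x sides. The gap between each stool and the table is 230 mm.

Each stool's nearest face is 230 mm from the table's bounding box.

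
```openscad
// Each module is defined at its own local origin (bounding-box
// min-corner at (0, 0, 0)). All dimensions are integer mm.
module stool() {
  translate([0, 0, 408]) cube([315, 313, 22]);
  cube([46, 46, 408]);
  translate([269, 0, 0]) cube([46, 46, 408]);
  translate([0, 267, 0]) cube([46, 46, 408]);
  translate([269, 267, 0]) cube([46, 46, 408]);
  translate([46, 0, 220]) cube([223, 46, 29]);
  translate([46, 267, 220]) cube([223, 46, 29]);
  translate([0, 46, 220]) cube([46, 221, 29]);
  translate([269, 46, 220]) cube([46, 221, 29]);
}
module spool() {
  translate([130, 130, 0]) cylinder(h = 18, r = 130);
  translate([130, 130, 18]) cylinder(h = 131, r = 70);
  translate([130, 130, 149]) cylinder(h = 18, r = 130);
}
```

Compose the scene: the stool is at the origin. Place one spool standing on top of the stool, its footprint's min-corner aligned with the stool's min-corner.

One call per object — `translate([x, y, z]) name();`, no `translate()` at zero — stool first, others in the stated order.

stool();
translate([0, 0, 430]) spool();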